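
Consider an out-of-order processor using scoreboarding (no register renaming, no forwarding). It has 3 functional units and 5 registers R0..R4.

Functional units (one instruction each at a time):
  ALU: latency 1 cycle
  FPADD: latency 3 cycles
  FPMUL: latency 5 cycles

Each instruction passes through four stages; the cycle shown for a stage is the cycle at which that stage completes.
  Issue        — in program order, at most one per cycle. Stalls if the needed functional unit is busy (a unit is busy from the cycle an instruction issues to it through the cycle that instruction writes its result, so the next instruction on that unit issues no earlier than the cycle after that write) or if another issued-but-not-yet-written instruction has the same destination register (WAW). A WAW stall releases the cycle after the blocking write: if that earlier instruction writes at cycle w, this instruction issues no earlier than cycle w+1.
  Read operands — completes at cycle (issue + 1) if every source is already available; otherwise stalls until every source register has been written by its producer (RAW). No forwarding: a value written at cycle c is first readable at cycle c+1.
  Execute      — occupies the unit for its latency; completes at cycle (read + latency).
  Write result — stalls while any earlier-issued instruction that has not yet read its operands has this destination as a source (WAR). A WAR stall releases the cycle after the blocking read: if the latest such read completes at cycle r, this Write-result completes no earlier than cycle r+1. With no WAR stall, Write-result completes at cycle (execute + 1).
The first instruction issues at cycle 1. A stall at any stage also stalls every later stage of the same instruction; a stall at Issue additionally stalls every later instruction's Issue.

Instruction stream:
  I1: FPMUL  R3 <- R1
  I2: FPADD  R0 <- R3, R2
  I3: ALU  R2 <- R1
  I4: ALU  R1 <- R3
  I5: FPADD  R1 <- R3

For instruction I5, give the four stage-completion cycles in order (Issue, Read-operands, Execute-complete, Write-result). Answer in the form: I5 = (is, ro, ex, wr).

c1: issue I1 (FPMUL)
c2: I1 read-ops; issue I2 (FPADD)
c3: issue I3 (ALU)
c4: I3 read-ops
c5: I3 finished on ALU
c7: I1 finished on FPMUL
c8: I1→R3
c9: I2 read-ops
c10: I3→R2
c11: issue I4 (ALU)
c12: I2 finished on FPADD; I4 read-ops
c13: I2→R0; I4 finished on ALU
c14: I4→R1
c15: issue I5 (FPADD)
c16: I5 read-ops
c19: I5 finished on FPADD
c20: I5→R1

I5 = (15, 16, 19, 20)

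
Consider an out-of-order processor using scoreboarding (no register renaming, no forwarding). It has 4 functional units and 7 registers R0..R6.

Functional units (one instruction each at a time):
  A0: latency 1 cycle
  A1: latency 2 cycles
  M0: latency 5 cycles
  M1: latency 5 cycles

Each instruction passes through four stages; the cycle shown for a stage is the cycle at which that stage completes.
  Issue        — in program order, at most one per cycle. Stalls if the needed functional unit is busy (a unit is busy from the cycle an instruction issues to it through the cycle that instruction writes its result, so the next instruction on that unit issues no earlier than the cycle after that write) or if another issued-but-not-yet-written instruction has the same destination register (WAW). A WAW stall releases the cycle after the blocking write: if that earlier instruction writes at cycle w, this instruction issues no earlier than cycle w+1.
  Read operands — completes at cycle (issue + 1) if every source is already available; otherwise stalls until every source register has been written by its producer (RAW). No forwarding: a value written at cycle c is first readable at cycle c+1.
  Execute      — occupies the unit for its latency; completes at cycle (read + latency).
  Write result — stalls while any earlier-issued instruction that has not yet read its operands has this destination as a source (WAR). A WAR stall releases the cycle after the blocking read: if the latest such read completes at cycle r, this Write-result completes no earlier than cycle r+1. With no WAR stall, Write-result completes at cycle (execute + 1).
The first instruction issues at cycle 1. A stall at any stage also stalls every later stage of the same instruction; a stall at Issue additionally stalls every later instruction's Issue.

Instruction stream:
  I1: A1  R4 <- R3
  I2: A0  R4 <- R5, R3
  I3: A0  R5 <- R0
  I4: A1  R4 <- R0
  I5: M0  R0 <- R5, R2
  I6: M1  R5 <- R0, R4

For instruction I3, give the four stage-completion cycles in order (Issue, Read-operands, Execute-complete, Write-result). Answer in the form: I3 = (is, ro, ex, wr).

cycle 1: I1 dispatched to A1
cycle 2: I1 operands ready
cycle 4: I1 complete
cycle 5: R4←I1
cycle 6: I2 dispatched to A0
cycle 7: I2 operands ready
cycle 8: I2 complete
cycle 9: R4←I2
cycle 10: I3 dispatched to A0
cycle 11: I3 operands ready; I4 dispatched to A1
cycle 12: I3 complete; I4 operands ready; I5 dispatched to M0
cycle 13: R5←I3
cycle 14: I4 complete; I5 operands ready; I6 dispatched to M1
cycle 15: R4←I4
cycle 19: I5 complete
cycle 20: R0←I5
cycle 21: I6 operands ready
cycle 26: I6 complete
cycle 27: R5←I6

I3 = (10, 11, 12, 13)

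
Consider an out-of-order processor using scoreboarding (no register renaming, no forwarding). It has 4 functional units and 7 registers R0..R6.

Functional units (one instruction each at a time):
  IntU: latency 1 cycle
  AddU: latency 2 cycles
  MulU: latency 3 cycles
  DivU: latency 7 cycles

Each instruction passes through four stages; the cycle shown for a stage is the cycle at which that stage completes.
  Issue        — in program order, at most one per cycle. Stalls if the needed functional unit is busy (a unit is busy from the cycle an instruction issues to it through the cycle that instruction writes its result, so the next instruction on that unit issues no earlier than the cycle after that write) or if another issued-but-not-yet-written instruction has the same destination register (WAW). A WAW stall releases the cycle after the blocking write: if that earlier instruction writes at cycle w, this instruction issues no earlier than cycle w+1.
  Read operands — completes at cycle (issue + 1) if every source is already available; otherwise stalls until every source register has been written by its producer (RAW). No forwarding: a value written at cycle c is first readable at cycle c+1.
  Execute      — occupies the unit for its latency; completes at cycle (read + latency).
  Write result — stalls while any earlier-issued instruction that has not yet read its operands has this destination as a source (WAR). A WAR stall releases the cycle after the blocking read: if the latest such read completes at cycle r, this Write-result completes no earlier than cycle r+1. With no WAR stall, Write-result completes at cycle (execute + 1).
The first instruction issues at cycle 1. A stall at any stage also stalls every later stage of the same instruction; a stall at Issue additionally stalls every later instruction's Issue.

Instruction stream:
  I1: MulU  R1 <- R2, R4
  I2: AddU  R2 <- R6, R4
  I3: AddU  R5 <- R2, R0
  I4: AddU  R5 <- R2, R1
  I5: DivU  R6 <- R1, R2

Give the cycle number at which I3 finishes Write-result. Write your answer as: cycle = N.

cycle 1: I1 dispatched to MulU
cycle 2: I1 operands ready · I2 dispatched to AddU
cycle 3: I2 operands ready
cycle 5: I1 complete · I2 complete
cycle 6: R1←I1 · R2←I2
cycle 7: I3 dispatched to AddU
cycle 8: I3 operands ready
cycle 10: I3 complete
cycle 11: R5←I3
cycle 12: I4 dispatched to AddU
cycle 13: I4 operands ready · I5 dispatched to DivU
cycle 14: I5 operands ready
cycle 15: I4 complete
cycle 16: R5←I4
cycle 21: I5 complete
cycle 22: R6←I5

cycle = 11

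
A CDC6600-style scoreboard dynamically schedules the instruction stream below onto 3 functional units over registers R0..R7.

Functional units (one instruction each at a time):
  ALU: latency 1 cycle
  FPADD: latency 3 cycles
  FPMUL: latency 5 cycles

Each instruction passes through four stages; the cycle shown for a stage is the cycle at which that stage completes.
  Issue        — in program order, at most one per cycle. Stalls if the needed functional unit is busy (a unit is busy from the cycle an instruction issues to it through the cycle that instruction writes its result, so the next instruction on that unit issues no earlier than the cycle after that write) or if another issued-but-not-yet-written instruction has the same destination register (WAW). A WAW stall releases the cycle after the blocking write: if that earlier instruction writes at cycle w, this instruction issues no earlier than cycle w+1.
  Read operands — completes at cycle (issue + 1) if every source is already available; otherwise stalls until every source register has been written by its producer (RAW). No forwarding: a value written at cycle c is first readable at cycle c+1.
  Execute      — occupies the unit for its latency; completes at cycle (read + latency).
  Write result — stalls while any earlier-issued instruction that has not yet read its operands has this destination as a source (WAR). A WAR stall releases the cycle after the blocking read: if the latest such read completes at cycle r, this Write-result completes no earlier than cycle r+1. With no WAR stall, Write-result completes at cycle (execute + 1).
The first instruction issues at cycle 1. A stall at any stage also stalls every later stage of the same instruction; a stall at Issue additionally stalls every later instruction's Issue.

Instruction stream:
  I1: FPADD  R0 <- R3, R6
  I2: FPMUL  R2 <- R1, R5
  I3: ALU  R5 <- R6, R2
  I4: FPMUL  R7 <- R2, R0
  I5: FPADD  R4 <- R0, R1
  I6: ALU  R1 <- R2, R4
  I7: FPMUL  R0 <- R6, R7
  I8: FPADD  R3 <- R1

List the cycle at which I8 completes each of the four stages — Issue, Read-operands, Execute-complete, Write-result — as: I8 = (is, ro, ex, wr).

t=1  I1 issues→FPADD
t=2  I1 reads · I2 issues→FPMUL
t=3  I2 reads · I3 issues→ALU
t=5  I1 exec-done
t=6  I1 writes R0
t=8  I2 exec-done
t=9  I2 writes R2
t=10  I3 reads · I4 issues→FPMUL
t=11  I3 exec-done · I4 reads · I5 issues→FPADD
t=12  I3 writes R5 · I5 reads
t=13  I6 issues→ALU
t=15  I5 exec-done
t=16  I4 exec-done · I5 writes R4
t=17  I4 writes R7 · I6 reads
t=18  I6 exec-done · I7 issues→FPMUL
t=19  I6 writes R1 · I7 reads · I8 issues→FPADD
t=20  I8 reads
t=23  I8 exec-done
t=24  I7 exec-done · I8 writes R3
t=25  I7 writes R0

I8 = (19, 20, 23, 24)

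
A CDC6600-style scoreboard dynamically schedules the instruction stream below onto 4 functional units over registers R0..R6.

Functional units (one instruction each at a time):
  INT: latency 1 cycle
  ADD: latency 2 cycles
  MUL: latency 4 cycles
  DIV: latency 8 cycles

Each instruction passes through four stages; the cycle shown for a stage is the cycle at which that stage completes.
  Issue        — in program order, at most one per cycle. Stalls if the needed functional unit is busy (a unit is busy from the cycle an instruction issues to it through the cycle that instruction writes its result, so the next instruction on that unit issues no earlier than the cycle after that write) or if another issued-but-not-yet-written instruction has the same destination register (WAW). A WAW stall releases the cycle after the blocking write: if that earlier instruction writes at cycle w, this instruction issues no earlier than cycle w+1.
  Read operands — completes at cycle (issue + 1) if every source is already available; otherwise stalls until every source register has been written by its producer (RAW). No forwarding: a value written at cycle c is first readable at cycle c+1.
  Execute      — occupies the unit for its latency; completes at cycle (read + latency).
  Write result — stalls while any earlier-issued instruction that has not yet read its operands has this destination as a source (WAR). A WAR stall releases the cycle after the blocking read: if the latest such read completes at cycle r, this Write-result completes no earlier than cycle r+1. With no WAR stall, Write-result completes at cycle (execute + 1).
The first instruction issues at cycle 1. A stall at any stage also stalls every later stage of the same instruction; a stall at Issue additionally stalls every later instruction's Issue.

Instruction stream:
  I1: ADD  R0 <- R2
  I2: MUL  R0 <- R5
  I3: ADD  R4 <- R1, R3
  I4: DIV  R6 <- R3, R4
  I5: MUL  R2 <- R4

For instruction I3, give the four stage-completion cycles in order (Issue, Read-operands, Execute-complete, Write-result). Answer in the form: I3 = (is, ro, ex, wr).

I3 = (7, 8, 10, 11)

[1] I1 dispatched to ADD
[2] I1 operands ready
[4] I1 complete
[5] R0←I1
[6] I2 dispatched to MUL
[7] I2 operands ready; I3 dispatched to ADD
[8] I3 operands ready; I4 dispatched to DIV
[10] I3 complete
[11] I2 complete; R4←I3
[12] R0←I2; I4 operands ready
[13] I5 dispatched to MUL
[14] I5 operands ready
[18] I5 complete
[19] R2←I5
[20] I4 complete
[21] R6←I4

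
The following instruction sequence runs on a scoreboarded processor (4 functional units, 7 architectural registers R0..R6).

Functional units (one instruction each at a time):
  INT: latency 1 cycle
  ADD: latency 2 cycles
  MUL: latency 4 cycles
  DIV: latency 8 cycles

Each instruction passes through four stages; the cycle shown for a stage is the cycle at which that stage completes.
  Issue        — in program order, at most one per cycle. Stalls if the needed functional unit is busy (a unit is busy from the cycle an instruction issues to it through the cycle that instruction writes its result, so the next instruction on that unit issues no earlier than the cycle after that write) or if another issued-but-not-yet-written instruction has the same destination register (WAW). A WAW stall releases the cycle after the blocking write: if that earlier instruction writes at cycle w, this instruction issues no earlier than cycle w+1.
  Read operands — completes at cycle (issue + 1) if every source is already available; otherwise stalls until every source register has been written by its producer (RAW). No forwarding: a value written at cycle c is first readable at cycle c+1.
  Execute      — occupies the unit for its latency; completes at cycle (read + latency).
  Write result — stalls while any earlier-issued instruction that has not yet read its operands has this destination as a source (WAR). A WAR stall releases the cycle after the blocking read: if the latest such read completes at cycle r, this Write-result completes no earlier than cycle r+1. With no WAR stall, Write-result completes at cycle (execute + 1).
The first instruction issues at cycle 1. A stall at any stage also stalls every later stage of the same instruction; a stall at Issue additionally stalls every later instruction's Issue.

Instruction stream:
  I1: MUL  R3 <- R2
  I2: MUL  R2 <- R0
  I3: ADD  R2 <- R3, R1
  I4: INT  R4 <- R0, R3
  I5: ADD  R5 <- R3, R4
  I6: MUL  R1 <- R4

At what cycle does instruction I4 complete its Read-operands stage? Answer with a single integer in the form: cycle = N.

I1 -> (1, 2, 6, 7)
I2 -> (8, 9, 13, 14)  // struct: MUL busy until I1 writes@7
I3 -> (15, 16, 18, 19)  // WAW R2: wait I2 write@14
I4 -> (16, 17, 18, 19)
I5 -> (20, 21, 23, 24)  // struct: ADD busy until I3 writes@19
I6 -> (21, 22, 26, 27)

cycle = 17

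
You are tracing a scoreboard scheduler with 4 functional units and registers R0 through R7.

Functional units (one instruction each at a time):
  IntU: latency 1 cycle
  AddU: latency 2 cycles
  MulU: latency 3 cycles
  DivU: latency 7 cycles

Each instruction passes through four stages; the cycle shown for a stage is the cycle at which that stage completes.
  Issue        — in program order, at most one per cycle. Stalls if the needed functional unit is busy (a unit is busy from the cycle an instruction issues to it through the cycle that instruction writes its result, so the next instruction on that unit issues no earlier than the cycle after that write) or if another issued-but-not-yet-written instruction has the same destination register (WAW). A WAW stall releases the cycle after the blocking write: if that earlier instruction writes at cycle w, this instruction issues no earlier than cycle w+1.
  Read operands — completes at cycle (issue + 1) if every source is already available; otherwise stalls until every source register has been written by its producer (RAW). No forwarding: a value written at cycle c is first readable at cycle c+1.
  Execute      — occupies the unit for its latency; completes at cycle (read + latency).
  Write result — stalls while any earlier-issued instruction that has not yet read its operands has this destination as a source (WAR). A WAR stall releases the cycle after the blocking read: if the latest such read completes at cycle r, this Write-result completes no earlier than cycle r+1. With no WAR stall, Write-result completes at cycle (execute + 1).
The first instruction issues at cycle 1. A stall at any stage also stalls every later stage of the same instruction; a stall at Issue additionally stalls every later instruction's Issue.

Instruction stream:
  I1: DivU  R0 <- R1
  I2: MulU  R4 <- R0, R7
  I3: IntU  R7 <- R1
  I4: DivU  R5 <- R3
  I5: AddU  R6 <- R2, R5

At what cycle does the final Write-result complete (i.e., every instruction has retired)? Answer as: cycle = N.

  I1 | 1 | 2 | 9 | 10
  I2 | 2 | 11 | 14 | 15   RAW R0: wait I1 write@10
  I3 | 3 | 4 | 5 | 12   WAR R7: wait I2 read@11
  I4 | 11 | 12 | 19 | 20   struct: DivU busy until I1 writes@10
  I5 | 12 | 21 | 23 | 24   RAW R5: wait I4 write@20

cycle = 24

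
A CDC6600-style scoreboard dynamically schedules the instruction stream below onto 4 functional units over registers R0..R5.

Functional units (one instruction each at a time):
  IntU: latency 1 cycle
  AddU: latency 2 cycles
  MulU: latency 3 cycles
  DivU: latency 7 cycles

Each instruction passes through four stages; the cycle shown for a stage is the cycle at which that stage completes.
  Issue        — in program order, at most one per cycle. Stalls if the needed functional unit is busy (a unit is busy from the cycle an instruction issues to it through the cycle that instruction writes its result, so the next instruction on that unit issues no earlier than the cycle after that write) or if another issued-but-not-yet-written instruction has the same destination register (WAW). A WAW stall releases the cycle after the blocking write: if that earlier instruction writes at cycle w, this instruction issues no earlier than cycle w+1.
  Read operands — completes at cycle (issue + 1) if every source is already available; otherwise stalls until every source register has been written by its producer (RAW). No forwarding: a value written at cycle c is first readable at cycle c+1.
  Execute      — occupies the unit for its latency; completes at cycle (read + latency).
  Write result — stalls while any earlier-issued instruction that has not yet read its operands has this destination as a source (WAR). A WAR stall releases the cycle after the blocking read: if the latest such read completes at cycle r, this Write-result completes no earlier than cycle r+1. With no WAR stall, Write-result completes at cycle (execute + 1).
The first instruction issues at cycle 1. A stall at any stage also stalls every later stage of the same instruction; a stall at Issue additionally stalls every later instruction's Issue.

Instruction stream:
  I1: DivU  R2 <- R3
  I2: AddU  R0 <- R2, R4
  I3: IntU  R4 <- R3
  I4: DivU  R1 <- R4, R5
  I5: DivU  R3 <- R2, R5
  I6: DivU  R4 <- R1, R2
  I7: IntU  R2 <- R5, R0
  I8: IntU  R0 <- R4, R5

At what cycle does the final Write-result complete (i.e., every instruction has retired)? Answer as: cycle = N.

I1: IS=1 RO=2 EX=9 WR=10
I2: IS=2 RO=11 EX=13 WR=14  [RAW R2: wait I1 write@10]
I3: IS=3 RO=4 EX=5 WR=12  [WAR R4: wait I2 read@11]
I4: IS=11 RO=13 EX=20 WR=21  [struct: DivU busy until I1 writes@10; RAW R4: wait I3 write@12]
I5: IS=22 RO=23 EX=30 WR=31  [struct: DivU busy until I4 writes@21]
I6: IS=32 RO=33 EX=40 WR=41  [struct: DivU busy until I5 writes@31]
I7: IS=33 RO=34 EX=35 WR=36
I8: IS=37 RO=42 EX=43 WR=44  [struct: IntU busy until I7 writes@36; RAW R4: wait I6 write@41]

cycle = 44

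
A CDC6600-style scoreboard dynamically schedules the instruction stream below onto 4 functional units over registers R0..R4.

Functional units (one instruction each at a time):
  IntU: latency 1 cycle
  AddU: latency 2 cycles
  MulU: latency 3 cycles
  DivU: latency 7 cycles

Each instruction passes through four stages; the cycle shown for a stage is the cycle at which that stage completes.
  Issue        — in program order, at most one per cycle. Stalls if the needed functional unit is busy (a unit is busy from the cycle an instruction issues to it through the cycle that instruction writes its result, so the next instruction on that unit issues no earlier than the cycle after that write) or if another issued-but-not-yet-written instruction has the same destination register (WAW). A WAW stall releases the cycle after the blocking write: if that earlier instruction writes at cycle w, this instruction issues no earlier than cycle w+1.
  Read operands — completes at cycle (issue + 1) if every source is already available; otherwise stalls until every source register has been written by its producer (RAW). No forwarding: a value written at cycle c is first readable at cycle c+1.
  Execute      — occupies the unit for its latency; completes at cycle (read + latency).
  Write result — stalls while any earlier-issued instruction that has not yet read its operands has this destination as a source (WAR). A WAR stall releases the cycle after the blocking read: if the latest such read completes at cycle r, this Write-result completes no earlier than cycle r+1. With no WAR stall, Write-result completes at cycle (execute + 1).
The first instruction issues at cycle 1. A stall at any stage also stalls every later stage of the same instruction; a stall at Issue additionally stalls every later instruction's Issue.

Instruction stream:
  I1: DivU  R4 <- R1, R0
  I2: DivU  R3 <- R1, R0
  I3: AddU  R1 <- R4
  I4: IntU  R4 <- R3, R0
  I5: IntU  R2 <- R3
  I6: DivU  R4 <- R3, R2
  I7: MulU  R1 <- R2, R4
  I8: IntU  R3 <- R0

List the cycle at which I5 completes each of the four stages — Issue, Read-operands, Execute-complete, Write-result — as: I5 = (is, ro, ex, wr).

cycle 1: I1→DivU
cycle 2: I1 RO
cycle 9: I1 EX
cycle 10: I1 WR R4
cycle 11: I2→DivU
cycle 12: I2 RO | I3→AddU
cycle 13: I3 RO | I4→IntU
cycle 15: I3 EX
cycle 16: I3 WR R1
cycle 19: I2 EX
cycle 20: I2 WR R3
cycle 21: I4 RO
cycle 22: I4 EX
cycle 23: I4 WR R4
cycle 24: I5→IntU
cycle 25: I5 RO | I6→DivU
cycle 26: I5 EX | I7→MulU
cycle 27: I5 WR R2
cycle 28: I6 RO | I8→IntU
cycle 29: I8 RO
cycle 30: I8 EX
cycle 31: I8 WR R3
cycle 35: I6 EX
cycle 36: I6 WR R4
cycle 37: I7 RO
cycle 40: I7 EX
cycle 41: I7 WR R1

I5 = (24, 25, 26, 27)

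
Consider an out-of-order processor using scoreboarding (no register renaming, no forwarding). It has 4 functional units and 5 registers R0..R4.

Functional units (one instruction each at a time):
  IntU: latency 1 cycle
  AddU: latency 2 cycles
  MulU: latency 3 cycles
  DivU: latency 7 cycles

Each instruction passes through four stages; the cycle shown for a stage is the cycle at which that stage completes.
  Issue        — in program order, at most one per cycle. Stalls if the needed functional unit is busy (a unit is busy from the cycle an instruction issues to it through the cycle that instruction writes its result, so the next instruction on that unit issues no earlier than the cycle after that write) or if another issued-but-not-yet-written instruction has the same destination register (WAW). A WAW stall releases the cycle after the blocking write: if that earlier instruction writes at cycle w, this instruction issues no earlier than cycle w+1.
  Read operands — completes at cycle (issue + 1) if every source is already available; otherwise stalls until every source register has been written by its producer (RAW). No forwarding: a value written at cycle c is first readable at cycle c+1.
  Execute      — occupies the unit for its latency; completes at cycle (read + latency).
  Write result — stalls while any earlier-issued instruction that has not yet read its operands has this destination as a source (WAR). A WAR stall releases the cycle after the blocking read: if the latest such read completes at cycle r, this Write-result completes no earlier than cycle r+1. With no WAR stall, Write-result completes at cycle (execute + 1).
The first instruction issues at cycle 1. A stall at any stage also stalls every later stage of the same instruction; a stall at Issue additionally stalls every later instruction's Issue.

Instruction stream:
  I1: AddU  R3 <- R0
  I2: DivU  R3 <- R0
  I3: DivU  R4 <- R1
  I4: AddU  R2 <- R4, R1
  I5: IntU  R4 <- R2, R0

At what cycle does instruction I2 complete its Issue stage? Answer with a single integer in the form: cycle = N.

c1: I1 dispatched to AddU
c2: I1 operands ready
c4: I1 complete
c5: R3←I1
c6: I2 dispatched to DivU
c7: I2 operands ready
c14: I2 complete
c15: R3←I2
c16: I3 dispatched to DivU
c17: I3 operands ready | I4 dispatched to AddU
c24: I3 complete
c25: R4←I3
c26: I4 operands ready | I5 dispatched to IntU
c28: I4 complete
c29: R2←I4
c30: I5 operands ready
c31: I5 complete
c32: R4←I5

cycle = 6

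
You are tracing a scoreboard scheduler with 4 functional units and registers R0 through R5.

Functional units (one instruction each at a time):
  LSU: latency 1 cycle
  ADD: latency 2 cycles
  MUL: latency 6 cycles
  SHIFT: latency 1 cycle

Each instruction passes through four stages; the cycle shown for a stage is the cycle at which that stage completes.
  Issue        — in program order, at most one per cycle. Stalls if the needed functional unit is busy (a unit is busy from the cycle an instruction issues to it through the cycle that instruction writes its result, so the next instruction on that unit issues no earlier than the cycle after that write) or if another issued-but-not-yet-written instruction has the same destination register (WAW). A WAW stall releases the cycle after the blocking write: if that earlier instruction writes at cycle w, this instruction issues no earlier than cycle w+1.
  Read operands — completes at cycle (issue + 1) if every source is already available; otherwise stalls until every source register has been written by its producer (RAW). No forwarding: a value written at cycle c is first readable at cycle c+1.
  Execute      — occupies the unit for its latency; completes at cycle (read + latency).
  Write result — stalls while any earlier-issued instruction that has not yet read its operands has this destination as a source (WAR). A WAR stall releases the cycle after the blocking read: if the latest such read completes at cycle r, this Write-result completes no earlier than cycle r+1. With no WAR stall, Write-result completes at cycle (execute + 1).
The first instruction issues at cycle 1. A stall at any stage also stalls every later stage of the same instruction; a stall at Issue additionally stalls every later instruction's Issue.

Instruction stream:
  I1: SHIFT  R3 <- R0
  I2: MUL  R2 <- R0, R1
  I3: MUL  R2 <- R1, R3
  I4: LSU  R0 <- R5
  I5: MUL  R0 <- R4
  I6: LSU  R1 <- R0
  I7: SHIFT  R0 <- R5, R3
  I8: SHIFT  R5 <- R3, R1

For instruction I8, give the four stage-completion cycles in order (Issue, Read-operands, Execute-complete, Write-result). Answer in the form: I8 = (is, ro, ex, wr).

1) issue 1, read 2, done 3, write 4
2) issue 2, read 3, done 9, write 10
3) issue 11, read 12, done 18, write 19  <struct: MUL busy until I2 writes@10>
4) issue 12, read 13, done 14, write 15
5) issue 20, read 21, done 27, write 28  <struct: MUL busy until I3 writes@19>
6) issue 21, read 29, done 30, write 31  <RAW R0: wait I5 write@28>
7) issue 29, read 30, done 31, write 32  <WAW R0: wait I5 write@28>
8) issue 33, read 34, done 35, write 36  <struct: SHIFT busy until I7 writes@32>

I8 = (33, 34, 35, 36)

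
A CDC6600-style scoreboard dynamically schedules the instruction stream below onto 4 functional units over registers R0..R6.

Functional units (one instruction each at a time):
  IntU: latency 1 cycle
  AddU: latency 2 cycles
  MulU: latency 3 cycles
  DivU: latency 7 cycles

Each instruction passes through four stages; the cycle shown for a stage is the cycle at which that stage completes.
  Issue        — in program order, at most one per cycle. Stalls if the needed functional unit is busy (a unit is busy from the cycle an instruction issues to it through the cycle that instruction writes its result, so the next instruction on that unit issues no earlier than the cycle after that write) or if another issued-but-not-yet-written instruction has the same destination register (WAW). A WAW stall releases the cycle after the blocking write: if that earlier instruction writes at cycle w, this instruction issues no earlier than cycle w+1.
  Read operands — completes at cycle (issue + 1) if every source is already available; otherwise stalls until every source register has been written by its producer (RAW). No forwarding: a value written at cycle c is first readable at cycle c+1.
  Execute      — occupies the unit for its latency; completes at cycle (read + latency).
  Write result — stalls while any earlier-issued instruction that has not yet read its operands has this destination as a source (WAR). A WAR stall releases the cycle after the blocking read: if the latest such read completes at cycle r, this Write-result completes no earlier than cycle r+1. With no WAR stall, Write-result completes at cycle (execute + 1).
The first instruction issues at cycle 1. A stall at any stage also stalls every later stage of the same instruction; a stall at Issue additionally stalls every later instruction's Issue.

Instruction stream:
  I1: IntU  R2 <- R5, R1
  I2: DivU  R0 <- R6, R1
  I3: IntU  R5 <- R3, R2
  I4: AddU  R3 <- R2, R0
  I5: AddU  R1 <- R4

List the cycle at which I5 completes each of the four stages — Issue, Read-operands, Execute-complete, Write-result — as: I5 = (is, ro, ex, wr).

I1 -> (1, 2, 3, 4)
I2 -> (2, 3, 10, 11)
I3 -> (5, 6, 7, 8)  // struct: IntU busy until I1 writes@4
I4 -> (6, 12, 14, 15)  // RAW R0: wait I2 write@11
I5 -> (16, 17, 19, 20)  // struct: AddU busy until I4 writes@15

I5 = (16, 17, 19, 20)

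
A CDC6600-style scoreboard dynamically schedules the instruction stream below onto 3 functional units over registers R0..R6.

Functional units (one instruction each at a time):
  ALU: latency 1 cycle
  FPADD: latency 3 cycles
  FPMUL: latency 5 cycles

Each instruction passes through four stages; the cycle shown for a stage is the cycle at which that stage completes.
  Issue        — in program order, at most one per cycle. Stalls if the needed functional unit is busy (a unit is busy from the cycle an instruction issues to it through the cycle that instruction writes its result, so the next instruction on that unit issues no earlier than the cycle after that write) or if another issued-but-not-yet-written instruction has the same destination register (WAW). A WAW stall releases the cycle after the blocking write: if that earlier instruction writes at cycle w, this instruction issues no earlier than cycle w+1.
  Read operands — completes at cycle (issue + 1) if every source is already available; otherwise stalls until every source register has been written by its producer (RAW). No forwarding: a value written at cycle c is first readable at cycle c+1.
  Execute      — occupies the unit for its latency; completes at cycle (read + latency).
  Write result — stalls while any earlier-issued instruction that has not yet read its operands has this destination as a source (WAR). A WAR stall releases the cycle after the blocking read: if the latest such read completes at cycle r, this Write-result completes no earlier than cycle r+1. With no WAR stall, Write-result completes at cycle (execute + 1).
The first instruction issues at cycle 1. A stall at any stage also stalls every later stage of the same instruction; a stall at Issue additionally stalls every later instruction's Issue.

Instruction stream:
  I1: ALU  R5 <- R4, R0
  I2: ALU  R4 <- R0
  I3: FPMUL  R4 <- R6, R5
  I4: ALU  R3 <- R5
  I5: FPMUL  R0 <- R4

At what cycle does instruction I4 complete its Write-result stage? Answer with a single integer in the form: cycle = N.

[1] I1 dispatched to ALU
[2] I1 operands ready
[3] I1 complete
[4] R5←I1
[5] I2 dispatched to ALU
[6] I2 operands ready
[7] I2 complete
[8] R4←I2
[9] I3 dispatched to FPMUL
[10] I3 operands ready; I4 dispatched to ALU
[11] I4 operands ready
[12] I4 complete
[13] R3←I4
[15] I3 complete
[16] R4←I3
[17] I5 dispatched to FPMUL
[18] I5 operands ready
[23] I5 complete
[24] R0←I5

cycle = 13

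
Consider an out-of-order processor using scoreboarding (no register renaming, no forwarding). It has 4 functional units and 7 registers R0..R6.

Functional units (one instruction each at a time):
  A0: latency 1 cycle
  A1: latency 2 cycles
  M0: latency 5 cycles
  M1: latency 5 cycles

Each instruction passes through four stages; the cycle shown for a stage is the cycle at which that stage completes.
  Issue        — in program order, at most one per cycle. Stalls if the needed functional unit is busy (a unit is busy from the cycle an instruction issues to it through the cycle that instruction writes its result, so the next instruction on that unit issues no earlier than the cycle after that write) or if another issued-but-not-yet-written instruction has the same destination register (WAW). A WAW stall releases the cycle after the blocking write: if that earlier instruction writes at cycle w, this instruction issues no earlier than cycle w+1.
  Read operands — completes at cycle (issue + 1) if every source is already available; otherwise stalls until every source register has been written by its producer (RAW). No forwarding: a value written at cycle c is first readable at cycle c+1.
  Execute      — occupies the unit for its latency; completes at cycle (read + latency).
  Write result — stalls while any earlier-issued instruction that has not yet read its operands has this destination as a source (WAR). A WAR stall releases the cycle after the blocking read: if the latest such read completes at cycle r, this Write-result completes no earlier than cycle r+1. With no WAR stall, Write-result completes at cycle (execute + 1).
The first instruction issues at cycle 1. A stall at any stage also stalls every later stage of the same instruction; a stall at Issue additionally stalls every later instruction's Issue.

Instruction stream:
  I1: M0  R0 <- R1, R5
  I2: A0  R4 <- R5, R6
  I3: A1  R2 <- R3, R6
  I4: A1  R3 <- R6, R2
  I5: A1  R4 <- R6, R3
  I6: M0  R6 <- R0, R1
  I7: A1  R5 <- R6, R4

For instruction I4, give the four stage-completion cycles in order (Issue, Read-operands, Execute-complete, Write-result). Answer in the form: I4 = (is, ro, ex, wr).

I4 = (8, 9, 11, 12)

1) issue 1, read 2, done 7, write 8
2) issue 2, read 3, done 4, write 5
3) issue 3, read 4, done 6, write 7
4) issue 8, read 9, done 11, write 12  <struct: A1 busy until I3 writes@7>
5) issue 13, read 14, done 16, write 17  <struct: A1 busy until I4 writes@12>
6) issue 14, read 15, done 20, write 21
7) issue 18, read 22, done 24, write 25  <struct: A1 busy until I5 writes@17 / RAW R6: wait I6 write@21>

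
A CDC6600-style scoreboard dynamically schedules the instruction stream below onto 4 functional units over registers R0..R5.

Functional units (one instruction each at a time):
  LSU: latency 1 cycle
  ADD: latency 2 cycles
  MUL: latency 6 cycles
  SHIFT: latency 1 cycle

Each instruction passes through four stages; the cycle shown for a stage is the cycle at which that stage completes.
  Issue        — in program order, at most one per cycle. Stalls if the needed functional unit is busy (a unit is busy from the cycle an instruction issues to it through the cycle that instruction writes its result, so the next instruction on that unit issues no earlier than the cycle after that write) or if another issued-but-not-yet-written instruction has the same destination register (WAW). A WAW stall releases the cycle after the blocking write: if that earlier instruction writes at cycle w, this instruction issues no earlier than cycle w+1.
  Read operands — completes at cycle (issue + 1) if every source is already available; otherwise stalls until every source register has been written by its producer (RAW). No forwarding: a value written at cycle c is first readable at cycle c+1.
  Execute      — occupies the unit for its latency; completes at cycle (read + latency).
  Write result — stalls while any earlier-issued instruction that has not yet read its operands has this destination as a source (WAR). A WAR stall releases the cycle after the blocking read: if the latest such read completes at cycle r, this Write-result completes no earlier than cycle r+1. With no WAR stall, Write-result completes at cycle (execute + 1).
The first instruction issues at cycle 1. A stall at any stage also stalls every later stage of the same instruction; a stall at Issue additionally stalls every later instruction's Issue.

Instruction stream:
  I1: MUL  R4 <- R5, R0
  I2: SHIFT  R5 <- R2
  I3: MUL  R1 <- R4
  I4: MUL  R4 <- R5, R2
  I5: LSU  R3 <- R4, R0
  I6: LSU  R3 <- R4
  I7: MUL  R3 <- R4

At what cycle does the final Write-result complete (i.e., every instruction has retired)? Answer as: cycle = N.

cycle = 43

I1 -> (1, 2, 8, 9)
I2 -> (2, 3, 4, 5)
I3 -> (10, 11, 17, 18)  // struct: MUL busy until I1 writes@9
I4 -> (19, 20, 26, 27)  // struct: MUL busy until I3 writes@18
I5 -> (20, 28, 29, 30)  // RAW R4: wait I4 write@27
I6 -> (31, 32, 33, 34)  // struct: LSU busy until I5 writes@30
I7 -> (35, 36, 42, 43)  // WAW R3: wait I6 write@34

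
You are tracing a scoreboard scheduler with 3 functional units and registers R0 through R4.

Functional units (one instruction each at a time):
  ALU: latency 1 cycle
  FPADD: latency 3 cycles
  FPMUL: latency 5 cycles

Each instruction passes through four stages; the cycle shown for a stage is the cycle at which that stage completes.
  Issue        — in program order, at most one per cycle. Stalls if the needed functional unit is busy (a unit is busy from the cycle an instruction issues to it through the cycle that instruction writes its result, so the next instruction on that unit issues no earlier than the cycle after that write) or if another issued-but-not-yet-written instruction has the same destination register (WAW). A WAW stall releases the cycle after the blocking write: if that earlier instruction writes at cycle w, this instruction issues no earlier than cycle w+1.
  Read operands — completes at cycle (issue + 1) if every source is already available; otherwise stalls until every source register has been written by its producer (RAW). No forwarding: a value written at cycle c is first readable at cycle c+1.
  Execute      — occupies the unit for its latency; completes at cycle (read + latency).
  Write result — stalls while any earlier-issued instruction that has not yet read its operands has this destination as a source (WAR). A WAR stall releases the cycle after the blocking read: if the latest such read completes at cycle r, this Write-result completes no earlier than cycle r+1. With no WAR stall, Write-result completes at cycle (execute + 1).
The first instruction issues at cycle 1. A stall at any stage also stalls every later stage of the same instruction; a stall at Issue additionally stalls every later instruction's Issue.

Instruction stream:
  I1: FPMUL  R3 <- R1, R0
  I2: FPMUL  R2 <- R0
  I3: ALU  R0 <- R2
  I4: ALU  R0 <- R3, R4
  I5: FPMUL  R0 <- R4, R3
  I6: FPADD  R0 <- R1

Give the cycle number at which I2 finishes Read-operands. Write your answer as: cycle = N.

cycle = 10

  I1 | 1 | 2 | 7 | 8
  I2 | 9 | 10 | 15 | 16   struct: FPMUL busy until I1 writes@8
  I3 | 10 | 17 | 18 | 19   RAW R2: wait I2 write@16
  I4 | 20 | 21 | 22 | 23   struct: ALU busy until I3 writes@19
  I5 | 24 | 25 | 30 | 31   WAW R0: wait I4 write@23
  I6 | 32 | 33 | 36 | 37   WAW R0: wait I5 write@31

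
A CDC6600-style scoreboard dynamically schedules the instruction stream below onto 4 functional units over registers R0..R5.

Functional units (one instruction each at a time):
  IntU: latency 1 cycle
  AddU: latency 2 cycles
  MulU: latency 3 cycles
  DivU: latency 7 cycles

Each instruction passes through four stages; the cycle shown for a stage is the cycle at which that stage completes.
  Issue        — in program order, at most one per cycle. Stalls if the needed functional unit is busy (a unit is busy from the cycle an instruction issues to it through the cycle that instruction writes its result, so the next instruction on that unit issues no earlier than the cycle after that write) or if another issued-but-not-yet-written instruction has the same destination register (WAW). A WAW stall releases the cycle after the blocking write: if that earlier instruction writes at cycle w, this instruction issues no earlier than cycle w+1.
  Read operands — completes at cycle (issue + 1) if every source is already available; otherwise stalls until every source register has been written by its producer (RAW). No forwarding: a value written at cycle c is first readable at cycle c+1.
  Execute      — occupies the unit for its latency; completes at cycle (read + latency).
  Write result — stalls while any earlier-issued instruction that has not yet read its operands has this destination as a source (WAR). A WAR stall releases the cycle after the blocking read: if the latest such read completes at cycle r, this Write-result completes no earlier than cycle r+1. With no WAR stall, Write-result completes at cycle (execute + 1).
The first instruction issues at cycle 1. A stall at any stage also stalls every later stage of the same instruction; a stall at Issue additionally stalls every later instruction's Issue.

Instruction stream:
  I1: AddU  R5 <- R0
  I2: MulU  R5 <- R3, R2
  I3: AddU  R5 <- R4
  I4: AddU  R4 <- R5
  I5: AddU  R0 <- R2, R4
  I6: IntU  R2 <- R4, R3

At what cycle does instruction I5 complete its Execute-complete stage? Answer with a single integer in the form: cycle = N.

[1] I1→AddU
[2] I1 RO
[4] I1 EX
[5] I1 WR R5
[6] I2→MulU
[7] I2 RO
[10] I2 EX
[11] I2 WR R5
[12] I3→AddU
[13] I3 RO
[15] I3 EX
[16] I3 WR R5
[17] I4→AddU
[18] I4 RO
[20] I4 EX
[21] I4 WR R4
[22] I5→AddU
[23] I5 RO · I6→IntU
[24] I6 RO
[25] I5 EX · I6 EX
[26] I5 WR R0 · I6 WR R2

cycle = 25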